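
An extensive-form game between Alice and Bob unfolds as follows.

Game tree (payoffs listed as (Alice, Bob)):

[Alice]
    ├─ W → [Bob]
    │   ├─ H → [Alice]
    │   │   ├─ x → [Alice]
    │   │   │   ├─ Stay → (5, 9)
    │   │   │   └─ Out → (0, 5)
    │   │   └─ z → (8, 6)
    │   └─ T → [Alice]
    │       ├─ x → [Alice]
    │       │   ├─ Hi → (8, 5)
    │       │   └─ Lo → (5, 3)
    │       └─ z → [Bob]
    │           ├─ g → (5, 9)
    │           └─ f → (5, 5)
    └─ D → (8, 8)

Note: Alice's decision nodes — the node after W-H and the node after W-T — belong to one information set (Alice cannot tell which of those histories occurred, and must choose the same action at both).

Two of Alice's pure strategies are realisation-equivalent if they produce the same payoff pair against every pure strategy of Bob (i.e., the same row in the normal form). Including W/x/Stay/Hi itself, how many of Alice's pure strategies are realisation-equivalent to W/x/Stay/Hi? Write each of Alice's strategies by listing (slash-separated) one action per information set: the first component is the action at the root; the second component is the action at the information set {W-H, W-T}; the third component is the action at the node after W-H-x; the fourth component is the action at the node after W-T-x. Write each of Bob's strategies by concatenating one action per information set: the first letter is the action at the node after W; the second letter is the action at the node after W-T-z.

1

Row for W/x/Stay/Hi (columns Hg, Hf, Tg, Tf): (5,9) (5,9) (8,5) (8,5).
Every one of Alice's information sets is on the play path for some reply by Bob when Alice follows W/x/Stay/Hi.
Changing the action at any of them therefore changes at least one column, so only W/x/Stay/Hi itself gives this row.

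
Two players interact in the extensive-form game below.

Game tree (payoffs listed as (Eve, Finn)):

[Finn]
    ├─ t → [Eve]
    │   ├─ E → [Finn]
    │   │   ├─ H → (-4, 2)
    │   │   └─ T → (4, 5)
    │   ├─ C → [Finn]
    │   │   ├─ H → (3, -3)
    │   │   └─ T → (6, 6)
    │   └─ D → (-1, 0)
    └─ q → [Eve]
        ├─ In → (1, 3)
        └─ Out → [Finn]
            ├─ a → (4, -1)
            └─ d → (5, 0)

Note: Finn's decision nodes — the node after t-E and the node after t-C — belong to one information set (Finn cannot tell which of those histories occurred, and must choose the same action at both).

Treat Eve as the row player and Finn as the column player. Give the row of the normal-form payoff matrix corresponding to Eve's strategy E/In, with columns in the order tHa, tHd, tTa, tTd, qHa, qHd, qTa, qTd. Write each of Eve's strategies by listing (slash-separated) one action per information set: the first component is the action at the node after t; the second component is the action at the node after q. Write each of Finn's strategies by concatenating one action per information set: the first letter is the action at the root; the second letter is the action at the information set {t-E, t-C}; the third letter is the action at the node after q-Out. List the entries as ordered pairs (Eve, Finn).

vs tHa: Finn plays t → Eve plays E at [t] → Finn plays H at [t-E] → (-4, 2)
vs tHd: Finn plays t → Eve plays E at [t] → Finn plays H at [t-E] → (-4, 2)
vs tTa: Finn plays t → Eve plays E at [t] → Finn plays T at [t-E] → (4, 5)
vs tTd: Finn plays t → Eve plays E at [t] → Finn plays T at [t-E] → (4, 5)
vs qHa: Finn plays q → Eve plays In at [q] → (1, 3)
vs qHd: Finn plays q → Eve plays In at [q] → (1, 3)
vs qTa: Finn plays q → Eve plays In at [q] → (1, 3)
vs qTd: Finn plays q → Eve plays In at [q] → (1, 3)

(-4,2) (-4,2) (4,5) (4,5) (1,3) (1,3) (1,3) (1,3)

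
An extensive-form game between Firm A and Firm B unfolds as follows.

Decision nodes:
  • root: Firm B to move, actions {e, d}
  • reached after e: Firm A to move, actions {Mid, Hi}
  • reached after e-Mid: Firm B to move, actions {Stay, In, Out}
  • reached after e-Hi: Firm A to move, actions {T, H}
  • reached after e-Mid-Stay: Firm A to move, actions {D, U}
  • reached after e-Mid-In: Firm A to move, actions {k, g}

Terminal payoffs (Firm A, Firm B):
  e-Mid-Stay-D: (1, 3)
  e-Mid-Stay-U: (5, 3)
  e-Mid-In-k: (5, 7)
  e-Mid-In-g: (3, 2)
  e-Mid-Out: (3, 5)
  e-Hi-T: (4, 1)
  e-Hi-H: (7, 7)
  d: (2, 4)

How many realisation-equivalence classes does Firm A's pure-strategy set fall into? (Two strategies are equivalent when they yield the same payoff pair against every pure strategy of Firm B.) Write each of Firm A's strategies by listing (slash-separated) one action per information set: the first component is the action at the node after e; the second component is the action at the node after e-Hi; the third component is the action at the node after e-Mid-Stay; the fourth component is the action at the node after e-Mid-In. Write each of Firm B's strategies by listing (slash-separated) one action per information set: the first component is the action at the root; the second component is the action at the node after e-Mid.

6

Firm A has 16 pure strategies: Mid/T/D/k, Mid/T/D/g, Mid/T/U/k, Mid/T/U/g, Mid/H/D/k, Mid/H/D/g, Mid/H/U/k, Mid/H/U/g, Hi/T/D/k, Hi/T/D/g, Hi/T/U/k, Hi/T/U/g, Hi/H/D/k, Hi/H/D/g, Hi/H/U/k, Hi/H/U/g. Columns: e/Stay, e/In, e/Out, d/Stay, d/In, d/Out.
{Mid/T/D/k, Mid/H/D/k} → row (1,3) (5,7) (3,5) (2,4) (2,4) (2,4)
{Mid/T/D/g, Mid/H/D/g} → row (1,3) (3,2) (3,5) (2,4) (2,4) (2,4)
{Mid/T/U/k, Mid/H/U/k} → row (5,3) (5,7) (3,5) (2,4) (2,4) (2,4)
{Mid/T/U/g, Mid/H/U/g} → row (5,3) (3,2) (3,5) (2,4) (2,4) (2,4)
{Hi/T/D/k, Hi/T/D/g, Hi/T/U/k, Hi/T/U/g} → row (4,1) (4,1) (4,1) (2,4) (2,4) (2,4)
{Hi/H/D/k, Hi/H/D/g, Hi/H/U/k, Hi/H/U/g} → row (7,7) (7,7) (7,7) (2,4) (2,4) (2,4)
That's 6 distinct rows out of 16 strategies.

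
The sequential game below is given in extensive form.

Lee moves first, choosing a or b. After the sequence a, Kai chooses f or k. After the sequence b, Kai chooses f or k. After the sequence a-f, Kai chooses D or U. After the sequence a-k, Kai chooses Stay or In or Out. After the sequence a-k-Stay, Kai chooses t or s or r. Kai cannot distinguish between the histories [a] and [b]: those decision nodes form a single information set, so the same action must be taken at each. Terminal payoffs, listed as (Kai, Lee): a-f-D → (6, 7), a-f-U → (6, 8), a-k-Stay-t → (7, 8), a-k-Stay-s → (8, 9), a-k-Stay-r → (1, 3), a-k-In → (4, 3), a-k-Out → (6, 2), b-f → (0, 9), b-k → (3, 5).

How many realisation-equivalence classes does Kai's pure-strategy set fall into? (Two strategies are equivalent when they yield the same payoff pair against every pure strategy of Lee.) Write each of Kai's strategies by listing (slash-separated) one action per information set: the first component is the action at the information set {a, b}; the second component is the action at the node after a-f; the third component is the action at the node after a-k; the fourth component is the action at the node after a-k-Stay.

Kai has 36 pure strategies: f/D/Stay/t, f/D/Stay/s, f/D/Stay/r, f/D/In/t, f/D/In/s, f/D/In/r, f/D/Out/t, f/D/Out/s, f/D/Out/r, f/U/Stay/t, f/U/Stay/s, f/U/Stay/r, f/U/In/t, f/U/In/s, f/U/In/r, f/U/Out/t, f/U/Out/s, f/U/Out/r, k/D/Stay/t, k/D/Stay/s, k/D/Stay/r, k/D/In/t, k/D/In/s, k/D/In/r, k/D/Out/t, k/D/Out/s, k/D/Out/r, k/U/Stay/t, k/U/Stay/s, k/U/Stay/r, k/U/In/t, k/U/In/s, k/U/In/r, k/U/Out/t, k/U/Out/s, k/U/Out/r. Columns: a, b.
{f/D/Stay/t, f/D/Stay/s, f/D/Stay/r, f/D/In/t, f/D/In/s, f/D/In/r, f/D/Out/t, f/D/Out/s, f/D/Out/r} → row (6,7) (0,9)
{f/U/Stay/t, f/U/Stay/s, f/U/Stay/r, f/U/In/t, f/U/In/s, f/U/In/r, f/U/Out/t, f/U/Out/s, f/U/Out/r} → row (6,8) (0,9)
{k/D/Stay/t, k/U/Stay/t} → row (7,8) (3,5)
{k/D/Stay/s, k/U/Stay/s} → row (8,9) (3,5)
{k/D/Stay/r, k/U/Stay/r} → row (1,3) (3,5)
{k/D/In/t, k/D/In/s, k/D/In/r, k/U/In/t, k/U/In/s, k/U/In/r} → row (4,3) (3,5)
{k/D/Out/t, k/D/Out/s, k/D/Out/r, k/U/Out/t, k/U/Out/s, k/U/Out/r} → row (6,2) (3,5)
That's 7 distinct rows out of 36 strategies.

7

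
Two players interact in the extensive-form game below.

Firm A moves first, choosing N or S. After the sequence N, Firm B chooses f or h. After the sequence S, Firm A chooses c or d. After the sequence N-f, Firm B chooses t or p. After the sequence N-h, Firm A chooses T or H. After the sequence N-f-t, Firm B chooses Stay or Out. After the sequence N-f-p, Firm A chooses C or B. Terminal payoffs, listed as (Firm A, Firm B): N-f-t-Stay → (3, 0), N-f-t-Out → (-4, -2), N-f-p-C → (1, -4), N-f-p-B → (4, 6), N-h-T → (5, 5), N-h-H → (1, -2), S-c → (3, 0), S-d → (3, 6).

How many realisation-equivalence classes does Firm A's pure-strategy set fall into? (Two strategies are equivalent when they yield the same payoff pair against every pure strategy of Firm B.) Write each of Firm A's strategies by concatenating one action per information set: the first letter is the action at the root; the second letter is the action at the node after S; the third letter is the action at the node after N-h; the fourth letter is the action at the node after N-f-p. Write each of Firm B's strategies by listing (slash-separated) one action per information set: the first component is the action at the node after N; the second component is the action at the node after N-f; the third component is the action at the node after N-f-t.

Firm A has 16 pure strategies: NcTC, NcTB, NcHC, NcHB, NdTC, NdTB, NdHC, NdHB, ScTC, ScTB, ScHC, ScHB, SdTC, SdTB, SdHC, SdHB. Columns: f/t/Stay, f/t/Out, f/p/Stay, f/p/Out, h/t/Stay, h/t/Out, h/p/Stay, h/p/Out.
{NcTC, NdTC} → row (3,0) (-4,-2) (1,-4) (1,-4) (5,5) (5,5) (5,5) (5,5)
{NcTB, NdTB} → row (3,0) (-4,-2) (4,6) (4,6) (5,5) (5,5) (5,5) (5,5)
{NcHC, NdHC} → row (3,0) (-4,-2) (1,-4) (1,-4) (1,-2) (1,-2) (1,-2) (1,-2)
{NcHB, NdHB} → row (3,0) (-4,-2) (4,6) (4,6) (1,-2) (1,-2) (1,-2) (1,-2)
{ScTC, ScTB, ScHC, ScHB} → row (3,0) (3,0) (3,0) (3,0) (3,0) (3,0) (3,0) (3,0)
{SdTC, SdTB, SdHC, SdHB} → row (3,6) (3,6) (3,6) (3,6) (3,6) (3,6) (3,6) (3,6)
That's 6 distinct rows out of 16 strategies.

6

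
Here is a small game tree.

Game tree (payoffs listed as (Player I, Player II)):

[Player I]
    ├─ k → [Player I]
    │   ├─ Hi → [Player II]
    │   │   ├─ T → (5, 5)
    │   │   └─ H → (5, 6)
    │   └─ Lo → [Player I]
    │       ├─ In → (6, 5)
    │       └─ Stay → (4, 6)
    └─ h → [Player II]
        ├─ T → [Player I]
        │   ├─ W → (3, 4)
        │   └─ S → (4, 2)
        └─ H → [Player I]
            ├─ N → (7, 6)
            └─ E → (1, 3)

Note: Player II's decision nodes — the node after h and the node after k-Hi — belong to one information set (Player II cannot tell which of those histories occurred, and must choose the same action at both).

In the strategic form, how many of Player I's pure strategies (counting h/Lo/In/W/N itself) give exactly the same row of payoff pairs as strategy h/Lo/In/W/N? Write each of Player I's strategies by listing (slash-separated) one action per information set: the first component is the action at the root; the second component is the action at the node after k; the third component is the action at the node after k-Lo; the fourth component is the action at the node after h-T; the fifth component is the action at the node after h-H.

4

Row for h/Lo/In/W/N (columns T, H): (3,4) (7,6).
Under h/Lo/In/W/N, Player I's choice at the node after k and at the node after k-Lo can never be reached regardless of what Player II does, so varying those choices leaves every outcome unchanged.
Holding the reachable choices fixed and varying the unreachable ones freely already gives 2 × 2 = 4 equivalent strategies.
No other strategy reproduces this row, so those 4 are the full class: h/Hi/In/W/N, h/Hi/Stay/W/N, h/Lo/In/W/N, h/Lo/Stay/W/N.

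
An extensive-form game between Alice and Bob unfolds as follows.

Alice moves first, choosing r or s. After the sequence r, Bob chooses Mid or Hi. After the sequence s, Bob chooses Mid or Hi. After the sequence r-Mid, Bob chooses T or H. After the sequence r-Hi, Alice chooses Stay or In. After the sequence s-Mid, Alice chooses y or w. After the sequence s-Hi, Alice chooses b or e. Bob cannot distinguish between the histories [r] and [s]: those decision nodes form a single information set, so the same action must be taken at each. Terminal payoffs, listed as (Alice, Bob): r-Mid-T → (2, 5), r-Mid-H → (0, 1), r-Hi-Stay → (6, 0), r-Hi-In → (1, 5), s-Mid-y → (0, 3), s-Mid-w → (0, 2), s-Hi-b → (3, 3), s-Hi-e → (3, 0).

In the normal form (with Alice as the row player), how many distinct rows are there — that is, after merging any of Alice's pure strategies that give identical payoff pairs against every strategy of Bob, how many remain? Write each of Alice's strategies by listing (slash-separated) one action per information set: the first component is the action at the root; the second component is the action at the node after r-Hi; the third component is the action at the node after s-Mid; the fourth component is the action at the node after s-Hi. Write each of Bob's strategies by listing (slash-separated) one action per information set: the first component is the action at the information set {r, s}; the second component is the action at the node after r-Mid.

Alice has 16 pure strategies: r/Stay/y/b, r/Stay/y/e, r/Stay/w/b, r/Stay/w/e, r/In/y/b, r/In/y/e, r/In/w/b, r/In/w/e, s/Stay/y/b, s/Stay/y/e, s/Stay/w/b, s/Stay/w/e, s/In/y/b, s/In/y/e, s/In/w/b, s/In/w/e. Columns: Mid/T, Mid/H, Hi/T, Hi/H.
{r/Stay/y/b, r/Stay/y/e, r/Stay/w/b, r/Stay/w/e} → row (2,5) (0,1) (6,0) (6,0)
{r/In/y/b, r/In/y/e, r/In/w/b, r/In/w/e} → row (2,5) (0,1) (1,5) (1,5)
{s/Stay/y/b, s/In/y/b} → row (0,3) (0,3) (3,3) (3,3)
{s/Stay/y/e, s/In/y/e} → row (0,3) (0,3) (3,0) (3,0)
{s/Stay/w/b, s/In/w/b} → row (0,2) (0,2) (3,3) (3,3)
{s/Stay/w/e, s/In/w/e} → row (0,2) (0,2) (3,0) (3,0)
That's 6 distinct rows out of 16 strategies.

6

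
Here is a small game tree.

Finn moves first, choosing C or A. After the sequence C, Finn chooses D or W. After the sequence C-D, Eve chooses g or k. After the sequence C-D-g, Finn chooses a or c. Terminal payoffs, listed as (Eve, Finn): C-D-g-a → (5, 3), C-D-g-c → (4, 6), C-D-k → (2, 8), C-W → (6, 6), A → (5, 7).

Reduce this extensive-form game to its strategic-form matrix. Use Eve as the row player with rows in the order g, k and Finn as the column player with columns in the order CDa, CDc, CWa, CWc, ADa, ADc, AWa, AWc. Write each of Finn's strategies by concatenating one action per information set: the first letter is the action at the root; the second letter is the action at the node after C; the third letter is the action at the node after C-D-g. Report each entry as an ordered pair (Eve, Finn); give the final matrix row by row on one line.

g: (5,3) (4,6) (6,6) (6,6) (5,7) (5,7) (5,7) (5,7) | k: (2,8) (2,8) (6,6) (6,6) (5,7) (5,7) (5,7) (5,7)

          CDa      CDc      CWa      CWc      ADa      ADc      AWa      AWc
   g    (5,3)    (4,6)    (6,6)    (6,6)    (5,7)    (5,7)    (5,7)    (5,7)
   k    (2,8)    (2,8)    (6,6)    (6,6)    (5,7)    (5,7)    (5,7)    (5,7)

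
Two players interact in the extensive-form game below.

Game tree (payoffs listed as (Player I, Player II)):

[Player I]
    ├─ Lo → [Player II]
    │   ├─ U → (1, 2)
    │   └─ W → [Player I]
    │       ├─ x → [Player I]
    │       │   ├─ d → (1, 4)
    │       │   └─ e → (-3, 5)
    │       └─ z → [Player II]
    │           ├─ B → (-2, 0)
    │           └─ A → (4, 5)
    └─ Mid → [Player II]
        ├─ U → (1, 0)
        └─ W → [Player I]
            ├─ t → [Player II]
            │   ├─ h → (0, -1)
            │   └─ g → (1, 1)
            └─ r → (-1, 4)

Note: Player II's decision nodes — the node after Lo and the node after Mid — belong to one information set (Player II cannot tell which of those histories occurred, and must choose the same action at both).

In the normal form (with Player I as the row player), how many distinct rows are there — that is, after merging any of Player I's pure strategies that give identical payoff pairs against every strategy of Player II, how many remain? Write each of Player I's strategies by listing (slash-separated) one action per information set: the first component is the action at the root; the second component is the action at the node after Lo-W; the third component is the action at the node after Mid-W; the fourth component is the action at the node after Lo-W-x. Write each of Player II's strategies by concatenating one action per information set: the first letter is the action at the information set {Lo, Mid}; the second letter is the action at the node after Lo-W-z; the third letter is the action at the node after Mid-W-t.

Player I has 16 pure strategies: Lo/x/t/d, Lo/x/t/e, Lo/x/r/d, Lo/x/r/e, Lo/z/t/d, Lo/z/t/e, Lo/z/r/d, Lo/z/r/e, Mid/x/t/d, Mid/x/t/e, Mid/x/r/d, Mid/x/r/e, Mid/z/t/d, Mid/z/t/e, Mid/z/r/d, Mid/z/r/e. Columns: UBh, UBg, UAh, UAg, WBh, WBg, WAh, WAg.
{Lo/x/t/d, Lo/x/r/d} → row (1,2) (1,2) (1,2) (1,2) (1,4) (1,4) (1,4) (1,4)
{Lo/x/t/e, Lo/x/r/e} → row (1,2) (1,2) (1,2) (1,2) (-3,5) (-3,5) (-3,5) (-3,5)
{Lo/z/t/d, Lo/z/t/e, Lo/z/r/d, Lo/z/r/e} → row (1,2) (1,2) (1,2) (1,2) (-2,0) (-2,0) (4,5) (4,5)
{Mid/x/t/d, Mid/x/t/e, Mid/z/t/d, Mid/z/t/e} → row (1,0) (1,0) (1,0) (1,0) (0,-1) (1,1) (0,-1) (1,1)
{Mid/x/r/d, Mid/x/r/e, Mid/z/r/d, Mid/z/r/e} → row (1,0) (1,0) (1,0) (1,0) (-1,4) (-1,4) (-1,4) (-1,4)
That's 5 distinct rows out of 16 strategies.

5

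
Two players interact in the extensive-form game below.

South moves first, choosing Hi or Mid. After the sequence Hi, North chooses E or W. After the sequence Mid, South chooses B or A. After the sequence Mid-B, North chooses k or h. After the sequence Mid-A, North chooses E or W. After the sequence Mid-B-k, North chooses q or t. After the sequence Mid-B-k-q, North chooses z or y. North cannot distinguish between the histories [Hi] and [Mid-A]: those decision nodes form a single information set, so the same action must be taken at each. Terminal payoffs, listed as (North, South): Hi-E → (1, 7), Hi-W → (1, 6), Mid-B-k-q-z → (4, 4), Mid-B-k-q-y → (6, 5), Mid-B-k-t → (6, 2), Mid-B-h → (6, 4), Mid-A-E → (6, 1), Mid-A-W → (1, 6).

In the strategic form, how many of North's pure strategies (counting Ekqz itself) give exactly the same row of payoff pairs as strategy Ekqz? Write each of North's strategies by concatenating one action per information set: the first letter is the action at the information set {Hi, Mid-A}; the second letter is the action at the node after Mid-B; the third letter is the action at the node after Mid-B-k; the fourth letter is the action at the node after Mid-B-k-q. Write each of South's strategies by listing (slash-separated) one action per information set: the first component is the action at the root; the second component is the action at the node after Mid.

1

Row for Ekqz (columns Hi/B, Hi/A, Mid/B, Mid/A): (1,7) (1,7) (4,4) (6,1).
Every one of North's information sets is on the play path for some reply by South when North follows Ekqz.
Changing the action at any of them therefore changes at least one column, so only Ekqz itself gives this row.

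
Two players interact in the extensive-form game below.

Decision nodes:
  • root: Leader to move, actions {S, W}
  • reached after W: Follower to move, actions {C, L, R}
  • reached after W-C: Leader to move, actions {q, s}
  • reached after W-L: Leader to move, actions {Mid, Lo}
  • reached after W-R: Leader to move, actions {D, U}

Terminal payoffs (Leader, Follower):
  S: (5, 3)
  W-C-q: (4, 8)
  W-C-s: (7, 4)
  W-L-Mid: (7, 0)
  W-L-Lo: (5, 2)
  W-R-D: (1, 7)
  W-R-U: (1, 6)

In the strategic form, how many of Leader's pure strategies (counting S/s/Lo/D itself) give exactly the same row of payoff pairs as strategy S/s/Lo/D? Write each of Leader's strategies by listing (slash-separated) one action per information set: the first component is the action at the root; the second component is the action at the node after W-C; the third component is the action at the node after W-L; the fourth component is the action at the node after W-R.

Row for S/s/Lo/D (columns C, L, R): (5,3) (5,3) (5,3).
Under S/s/Lo/D, Leader's choice at the node after W-C and at the node after W-L and at the node after W-R can never be reached regardless of what Follower does, so varying those choices leaves every outcome unchanged.
Holding the reachable choices fixed and varying the unreachable ones freely already gives 2 × 2 × 2 = 8 equivalent strategies.
No other strategy reproduces this row, so those 8 are the full class: S/q/Mid/D, S/q/Mid/U, S/q/Lo/D, S/q/Lo/U, S/s/Mid/D, S/s/Mid/U, S/s/Lo/D, S/s/Lo/U.

8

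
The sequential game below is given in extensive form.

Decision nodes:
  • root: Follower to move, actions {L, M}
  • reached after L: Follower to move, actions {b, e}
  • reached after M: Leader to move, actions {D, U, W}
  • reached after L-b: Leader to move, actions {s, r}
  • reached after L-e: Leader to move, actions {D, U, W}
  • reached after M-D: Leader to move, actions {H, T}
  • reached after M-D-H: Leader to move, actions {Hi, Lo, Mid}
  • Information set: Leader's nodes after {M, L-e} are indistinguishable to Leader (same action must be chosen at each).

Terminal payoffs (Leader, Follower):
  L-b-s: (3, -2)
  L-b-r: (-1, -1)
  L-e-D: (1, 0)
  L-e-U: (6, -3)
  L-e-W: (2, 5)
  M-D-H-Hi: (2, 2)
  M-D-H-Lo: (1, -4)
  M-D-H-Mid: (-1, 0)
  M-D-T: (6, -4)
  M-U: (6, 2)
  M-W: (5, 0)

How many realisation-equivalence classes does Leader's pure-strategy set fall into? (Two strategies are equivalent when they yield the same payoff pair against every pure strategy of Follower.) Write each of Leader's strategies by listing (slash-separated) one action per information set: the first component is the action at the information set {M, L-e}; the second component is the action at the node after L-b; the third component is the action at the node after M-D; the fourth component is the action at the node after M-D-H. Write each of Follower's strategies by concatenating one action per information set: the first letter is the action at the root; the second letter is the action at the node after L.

Leader has 36 pure strategies: D/s/H/Hi, D/s/H/Lo, D/s/H/Mid, D/s/T/Hi, D/s/T/Lo, D/s/T/Mid, D/r/H/Hi, D/r/H/Lo, D/r/H/Mid, D/r/T/Hi, D/r/T/Lo, D/r/T/Mid, U/s/H/Hi, U/s/H/Lo, U/s/H/Mid, U/s/T/Hi, U/s/T/Lo, U/s/T/Mid, U/r/H/Hi, U/r/H/Lo, U/r/H/Mid, U/r/T/Hi, U/r/T/Lo, U/r/T/Mid, W/s/H/Hi, W/s/H/Lo, W/s/H/Mid, W/s/T/Hi, W/s/T/Lo, W/s/T/Mid, W/r/H/Hi, W/r/H/Lo, W/r/H/Mid, W/r/T/Hi, W/r/T/Lo, W/r/T/Mid. Columns: Lb, Le, Mb, Me.
{D/s/H/Hi} → row (3,-2) (1,0) (2,2) (2,2)
{D/s/H/Lo} → row (3,-2) (1,0) (1,-4) (1,-4)
{D/s/H/Mid} → row (3,-2) (1,0) (-1,0) (-1,0)
{D/s/T/Hi, D/s/T/Lo, D/s/T/Mid} → row (3,-2) (1,0) (6,-4) (6,-4)
{D/r/H/Hi} → row (-1,-1) (1,0) (2,2) (2,2)
{D/r/H/Lo} → row (-1,-1) (1,0) (1,-4) (1,-4)
{D/r/H/Mid} → row (-1,-1) (1,0) (-1,0) (-1,0)
{D/r/T/Hi, D/r/T/Lo, D/r/T/Mid} → row (-1,-1) (1,0) (6,-4) (6,-4)
{U/s/H/Hi, U/s/H/Lo, U/s/H/Mid, U/s/T/Hi, U/s/T/Lo, U/s/T/Mid} → row (3,-2) (6,-3) (6,2) (6,2)
{U/r/H/Hi, U/r/H/Lo, U/r/H/Mid, U/r/T/Hi, U/r/T/Lo, U/r/T/Mid} → row (-1,-1) (6,-3) (6,2) (6,2)
{W/s/H/Hi, W/s/H/Lo, W/s/H/Mid, W/s/T/Hi, W/s/T/Lo, W/s/T/Mid} → row (3,-2) (2,5) (5,0) (5,0)
{W/r/H/Hi, W/r/H/Lo, W/r/H/Mid, W/r/T/Hi, W/r/T/Lo, W/r/T/Mid} → row (-1,-1) (2,5) (5,0) (5,0)
That's 12 distinct rows out of 36 strategies.

12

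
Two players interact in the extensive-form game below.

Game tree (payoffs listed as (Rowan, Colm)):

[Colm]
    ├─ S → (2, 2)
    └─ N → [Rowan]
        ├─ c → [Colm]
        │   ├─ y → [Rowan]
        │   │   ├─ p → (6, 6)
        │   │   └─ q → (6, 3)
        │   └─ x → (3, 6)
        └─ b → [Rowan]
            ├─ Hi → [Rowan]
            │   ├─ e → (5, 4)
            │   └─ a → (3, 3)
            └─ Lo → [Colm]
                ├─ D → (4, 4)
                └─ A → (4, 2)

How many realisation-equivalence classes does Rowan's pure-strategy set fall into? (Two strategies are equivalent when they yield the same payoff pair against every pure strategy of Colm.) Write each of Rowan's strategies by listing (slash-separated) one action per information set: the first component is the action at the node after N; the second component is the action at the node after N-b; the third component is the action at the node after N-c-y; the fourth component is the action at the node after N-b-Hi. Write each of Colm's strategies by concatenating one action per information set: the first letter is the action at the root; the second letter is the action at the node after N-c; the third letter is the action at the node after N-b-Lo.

5

Rowan has 16 pure strategies: c/Hi/p/e, c/Hi/p/a, c/Hi/q/e, c/Hi/q/a, c/Lo/p/e, c/Lo/p/a, c/Lo/q/e, c/Lo/q/a, b/Hi/p/e, b/Hi/p/a, b/Hi/q/e, b/Hi/q/a, b/Lo/p/e, b/Lo/p/a, b/Lo/q/e, b/Lo/q/a. Columns: SyD, SyA, SxD, SxA, NyD, NyA, NxD, NxA.
{c/Hi/p/e, c/Hi/p/a, c/Lo/p/e, c/Lo/p/a} → row (2,2) (2,2) (2,2) (2,2) (6,6) (6,6) (3,6) (3,6)
{c/Hi/q/e, c/Hi/q/a, c/Lo/q/e, c/Lo/q/a} → row (2,2) (2,2) (2,2) (2,2) (6,3) (6,3) (3,6) (3,6)
{b/Hi/p/e, b/Hi/q/e} → row (2,2) (2,2) (2,2) (2,2) (5,4) (5,4) (5,4) (5,4)
{b/Hi/p/a, b/Hi/q/a} → row (2,2) (2,2) (2,2) (2,2) (3,3) (3,3) (3,3) (3,3)
{b/Lo/p/e, b/Lo/p/a, b/Lo/q/e, b/Lo/q/a} → row (2,2) (2,2) (2,2) (2,2) (4,4) (4,2) (4,4) (4,2)
That's 5 distinct rows out of 16 strategies.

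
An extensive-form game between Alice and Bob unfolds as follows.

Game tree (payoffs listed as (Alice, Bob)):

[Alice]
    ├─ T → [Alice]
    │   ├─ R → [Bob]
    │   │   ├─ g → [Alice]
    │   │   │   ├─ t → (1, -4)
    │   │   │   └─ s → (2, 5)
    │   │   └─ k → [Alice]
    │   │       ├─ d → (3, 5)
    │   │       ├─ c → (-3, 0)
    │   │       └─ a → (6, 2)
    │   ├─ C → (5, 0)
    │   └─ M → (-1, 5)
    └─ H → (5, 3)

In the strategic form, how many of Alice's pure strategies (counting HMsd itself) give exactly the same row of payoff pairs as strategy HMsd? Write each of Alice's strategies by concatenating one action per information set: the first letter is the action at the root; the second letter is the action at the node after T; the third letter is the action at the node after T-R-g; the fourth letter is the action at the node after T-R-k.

18

Row for HMsd (columns g, k): (5,3) (5,3).
Under HMsd, Alice's choice at the node after T and at the node after T-R-g and at the node after T-R-k can never be reached regardless of what Bob does, so varying those choices leaves every outcome unchanged.
Holding the reachable choices fixed and varying the unreachable ones freely already gives 3 × 2 × 3 = 18 equivalent strategies.
No other strategy reproduces this row, so those 18 are the full class: HRtd, HRtc, HRta, HRsd, HRsc, HRsa, HCtd, HCtc, HCta, HCsd, HCsc, HCsa, HMtd, HMtc, HMta, HMsd, HMsc, HMsa.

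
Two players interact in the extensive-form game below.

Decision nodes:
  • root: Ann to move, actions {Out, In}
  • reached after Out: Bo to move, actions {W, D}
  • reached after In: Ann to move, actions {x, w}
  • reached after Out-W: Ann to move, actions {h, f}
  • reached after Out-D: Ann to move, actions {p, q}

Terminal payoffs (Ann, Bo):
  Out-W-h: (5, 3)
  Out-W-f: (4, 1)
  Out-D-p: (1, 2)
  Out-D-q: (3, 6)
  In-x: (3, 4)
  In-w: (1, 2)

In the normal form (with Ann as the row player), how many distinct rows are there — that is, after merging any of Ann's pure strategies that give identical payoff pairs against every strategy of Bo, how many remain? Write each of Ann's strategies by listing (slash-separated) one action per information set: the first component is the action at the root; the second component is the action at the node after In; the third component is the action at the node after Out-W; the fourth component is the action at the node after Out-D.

6

Ann has 16 pure strategies: Out/x/h/p, Out/x/h/q, Out/x/f/p, Out/x/f/q, Out/w/h/p, Out/w/h/q, Out/w/f/p, Out/w/f/q, In/x/h/p, In/x/h/q, In/x/f/p, In/x/f/q, In/w/h/p, In/w/h/q, In/w/f/p, In/w/f/q. Columns: W, D.
{Out/x/h/p, Out/w/h/p} → row (5,3) (1,2)
{Out/x/h/q, Out/w/h/q} → row (5,3) (3,6)
{Out/x/f/p, Out/w/f/p} → row (4,1) (1,2)
{Out/x/f/q, Out/w/f/q} → row (4,1) (3,6)
{In/x/h/p, In/x/h/q, In/x/f/p, In/x/f/q} → row (3,4) (3,4)
{In/w/h/p, In/w/h/q, In/w/f/p, In/w/f/q} → row (1,2) (1,2)
That's 6 distinct rows out of 16 strategies.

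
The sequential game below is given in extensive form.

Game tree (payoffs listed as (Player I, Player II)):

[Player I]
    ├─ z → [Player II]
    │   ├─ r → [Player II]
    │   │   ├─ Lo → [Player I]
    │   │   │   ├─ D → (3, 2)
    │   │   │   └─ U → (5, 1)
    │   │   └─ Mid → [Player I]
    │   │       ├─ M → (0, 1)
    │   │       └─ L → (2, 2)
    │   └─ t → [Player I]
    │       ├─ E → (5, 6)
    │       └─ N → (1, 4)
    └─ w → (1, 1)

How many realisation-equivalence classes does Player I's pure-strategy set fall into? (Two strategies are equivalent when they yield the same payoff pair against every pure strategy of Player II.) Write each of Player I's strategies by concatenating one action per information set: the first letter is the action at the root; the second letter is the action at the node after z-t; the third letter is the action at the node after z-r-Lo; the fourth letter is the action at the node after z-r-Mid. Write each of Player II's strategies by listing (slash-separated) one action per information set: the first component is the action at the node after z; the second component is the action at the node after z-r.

Player I has 16 pure strategies: zEDM, zEDL, zEUM, zEUL, zNDM, zNDL, zNUM, zNUL, wEDM, wEDL, wEUM, wEUL, wNDM, wNDL, wNUM, wNUL. Columns: r/Lo, r/Mid, t/Lo, t/Mid.
{zEDM} → row (3,2) (0,1) (5,6) (5,6)
{zEDL} → row (3,2) (2,2) (5,6) (5,6)
{zEUM} → row (5,1) (0,1) (5,6) (5,6)
{zEUL} → row (5,1) (2,2) (5,6) (5,6)
{zNDM} → row (3,2) (0,1) (1,4) (1,4)
{zNDL} → row (3,2) (2,2) (1,4) (1,4)
{zNUM} → row (5,1) (0,1) (1,4) (1,4)
{zNUL} → row (5,1) (2,2) (1,4) (1,4)
{wEDM, wEDL, wEUM, wEUL, wNDM, wNDL, wNUM, wNUL} → row (1,1) (1,1) (1,1) (1,1)
That's 9 distinct rows out of 16 strategies.

9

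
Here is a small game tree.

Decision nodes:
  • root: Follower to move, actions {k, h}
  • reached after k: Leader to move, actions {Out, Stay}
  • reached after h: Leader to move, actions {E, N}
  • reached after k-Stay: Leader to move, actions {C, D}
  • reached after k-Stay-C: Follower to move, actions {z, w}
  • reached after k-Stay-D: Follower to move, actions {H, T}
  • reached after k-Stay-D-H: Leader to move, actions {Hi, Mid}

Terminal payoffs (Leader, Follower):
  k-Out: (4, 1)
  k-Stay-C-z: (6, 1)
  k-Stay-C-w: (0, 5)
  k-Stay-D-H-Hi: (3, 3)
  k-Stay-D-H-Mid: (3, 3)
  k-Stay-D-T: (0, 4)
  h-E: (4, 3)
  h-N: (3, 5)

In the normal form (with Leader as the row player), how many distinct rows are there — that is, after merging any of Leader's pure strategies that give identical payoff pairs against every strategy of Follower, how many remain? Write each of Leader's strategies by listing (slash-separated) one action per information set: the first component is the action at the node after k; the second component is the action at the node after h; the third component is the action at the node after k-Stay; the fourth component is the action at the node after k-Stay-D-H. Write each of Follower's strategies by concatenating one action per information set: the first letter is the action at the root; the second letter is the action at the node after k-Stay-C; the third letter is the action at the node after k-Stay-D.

Leader has 16 pure strategies: Out/E/C/Hi, Out/E/C/Mid, Out/E/D/Hi, Out/E/D/Mid, Out/N/C/Hi, Out/N/C/Mid, Out/N/D/Hi, Out/N/D/Mid, Stay/E/C/Hi, Stay/E/C/Mid, Stay/E/D/Hi, Stay/E/D/Mid, Stay/N/C/Hi, Stay/N/C/Mid, Stay/N/D/Hi, Stay/N/D/Mid. Columns: kzH, kzT, kwH, kwT, hzH, hzT, hwH, hwT.
{Out/E/C/Hi, Out/E/C/Mid, Out/E/D/Hi, Out/E/D/Mid} → row (4,1) (4,1) (4,1) (4,1) (4,3) (4,3) (4,3) (4,3)
{Out/N/C/Hi, Out/N/C/Mid, Out/N/D/Hi, Out/N/D/Mid} → row (4,1) (4,1) (4,1) (4,1) (3,5) (3,5) (3,5) (3,5)
{Stay/E/C/Hi, Stay/E/C/Mid} → row (6,1) (6,1) (0,5) (0,5) (4,3) (4,3) (4,3) (4,3)
{Stay/E/D/Hi, Stay/E/D/Mid} → row (3,3) (0,4) (3,3) (0,4) (4,3) (4,3) (4,3) (4,3)
{Stay/N/C/Hi, Stay/N/C/Mid} → row (6,1) (6,1) (0,5) (0,5) (3,5) (3,5) (3,5) (3,5)
{Stay/N/D/Hi, Stay/N/D/Mid} → row (3,3) (0,4) (3,3) (0,4) (3,5) (3,5) (3,5) (3,5)
That's 6 distinct rows out of 16 strategies.

6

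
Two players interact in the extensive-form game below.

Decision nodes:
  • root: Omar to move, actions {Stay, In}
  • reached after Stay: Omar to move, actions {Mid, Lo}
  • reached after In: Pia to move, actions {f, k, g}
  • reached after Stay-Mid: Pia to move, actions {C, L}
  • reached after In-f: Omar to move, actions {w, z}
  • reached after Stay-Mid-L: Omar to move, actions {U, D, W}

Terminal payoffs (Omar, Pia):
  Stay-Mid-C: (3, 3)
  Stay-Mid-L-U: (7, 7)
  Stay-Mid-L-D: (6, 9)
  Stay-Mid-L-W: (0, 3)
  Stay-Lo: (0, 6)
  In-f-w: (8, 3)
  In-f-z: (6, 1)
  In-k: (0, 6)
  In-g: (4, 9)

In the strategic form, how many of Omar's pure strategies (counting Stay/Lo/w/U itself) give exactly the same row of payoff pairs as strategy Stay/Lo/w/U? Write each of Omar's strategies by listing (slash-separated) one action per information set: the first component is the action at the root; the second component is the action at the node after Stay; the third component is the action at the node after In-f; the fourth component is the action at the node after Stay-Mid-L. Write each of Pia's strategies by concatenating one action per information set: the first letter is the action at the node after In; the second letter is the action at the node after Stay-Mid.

Row for Stay/Lo/w/U (columns fC, fL, kC, kL, gC, gL): (0,6) (0,6) (0,6) (0,6) (0,6) (0,6).
Under Stay/Lo/w/U, Omar's choice at the node after In-f and at the node after Stay-Mid-L can never be reached regardless of what Pia does, so varying those choices leaves every outcome unchanged.
Holding the reachable choices fixed and varying the unreachable ones freely already gives 2 × 3 = 6 equivalent strategies.
No other strategy reproduces this row, so those 6 are the full class: Stay/Lo/w/U, Stay/Lo/w/D, Stay/Lo/w/W, Stay/Lo/z/U, Stay/Lo/z/D, Stay/Lo/z/W.

6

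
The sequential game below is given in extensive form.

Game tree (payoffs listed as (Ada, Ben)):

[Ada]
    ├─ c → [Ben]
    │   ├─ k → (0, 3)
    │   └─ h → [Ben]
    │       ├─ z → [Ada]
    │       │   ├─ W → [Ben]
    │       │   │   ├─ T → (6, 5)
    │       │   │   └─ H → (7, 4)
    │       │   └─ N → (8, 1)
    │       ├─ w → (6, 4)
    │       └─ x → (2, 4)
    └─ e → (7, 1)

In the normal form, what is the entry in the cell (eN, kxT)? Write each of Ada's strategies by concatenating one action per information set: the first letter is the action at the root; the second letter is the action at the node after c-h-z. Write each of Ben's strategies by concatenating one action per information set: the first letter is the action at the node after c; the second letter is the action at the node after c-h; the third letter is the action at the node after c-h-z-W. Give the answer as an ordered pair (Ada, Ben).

(7, 1)

Trace the play path from the root:
  Ada plays e
→ terminal payoff (7, 1).
(Ada's choice at the node after c-h-z is never reached on this path, so it doesn't affect the outcome.)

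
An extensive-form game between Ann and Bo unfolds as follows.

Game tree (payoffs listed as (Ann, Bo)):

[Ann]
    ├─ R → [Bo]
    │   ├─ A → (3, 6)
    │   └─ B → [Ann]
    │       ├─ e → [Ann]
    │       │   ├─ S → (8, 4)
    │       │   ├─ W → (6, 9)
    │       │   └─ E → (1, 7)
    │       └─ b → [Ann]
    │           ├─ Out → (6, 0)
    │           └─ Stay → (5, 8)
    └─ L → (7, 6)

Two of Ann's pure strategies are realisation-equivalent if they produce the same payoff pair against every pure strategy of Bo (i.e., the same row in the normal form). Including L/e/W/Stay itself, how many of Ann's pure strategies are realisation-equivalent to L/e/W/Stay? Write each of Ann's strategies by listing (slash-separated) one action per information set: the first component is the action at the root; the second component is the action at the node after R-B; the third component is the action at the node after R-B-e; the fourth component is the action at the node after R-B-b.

12

Row for L/e/W/Stay (columns A, B): (7,6) (7,6).
Under L/e/W/Stay, Ann's choice at the node after R-B and at the node after R-B-e and at the node after R-B-b can never be reached regardless of what Bo does, so varying those choices leaves every outcome unchanged.
Holding the reachable choices fixed and varying the unreachable ones freely already gives 2 × 3 × 2 = 12 equivalent strategies.
No other strategy reproduces this row, so those 12 are the full class: L/e/S/Out, L/e/S/Stay, L/e/W/Out, L/e/W/Stay, L/e/E/Out, L/e/E/Stay, L/b/S/Out, L/b/S/Stay, L/b/W/Out, L/b/W/Stay, L/b/E/Out, L/b/E/Stay.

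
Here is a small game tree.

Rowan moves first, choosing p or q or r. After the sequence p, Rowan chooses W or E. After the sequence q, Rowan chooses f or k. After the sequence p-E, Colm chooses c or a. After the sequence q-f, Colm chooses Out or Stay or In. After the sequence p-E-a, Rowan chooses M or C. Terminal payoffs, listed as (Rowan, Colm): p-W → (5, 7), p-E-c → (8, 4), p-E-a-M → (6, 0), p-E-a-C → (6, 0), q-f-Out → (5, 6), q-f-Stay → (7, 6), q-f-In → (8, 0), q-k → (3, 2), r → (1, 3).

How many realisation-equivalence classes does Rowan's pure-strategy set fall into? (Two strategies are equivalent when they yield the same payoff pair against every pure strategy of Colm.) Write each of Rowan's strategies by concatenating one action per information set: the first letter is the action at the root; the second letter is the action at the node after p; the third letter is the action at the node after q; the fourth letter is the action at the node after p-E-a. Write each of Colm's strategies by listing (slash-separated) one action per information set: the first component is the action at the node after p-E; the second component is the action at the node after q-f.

Rowan has 24 pure strategies: pWfM, pWfC, pWkM, pWkC, pEfM, pEfC, pEkM, pEkC, qWfM, qWfC, qWkM, qWkC, qEfM, qEfC, qEkM, qEkC, rWfM, rWfC, rWkM, rWkC, rEfM, rEfC, rEkM, rEkC. Columns: c/Out, c/Stay, c/In, a/Out, a/Stay, a/In.
{pWfM, pWfC, pWkM, pWkC} → row (5,7) (5,7) (5,7) (5,7) (5,7) (5,7)
{pEfM, pEfC, pEkM, pEkC} → row (8,4) (8,4) (8,4) (6,0) (6,0) (6,0)
{qWfM, qWfC, qEfM, qEfC} → row (5,6) (7,6) (8,0) (5,6) (7,6) (8,0)
{qWkM, qWkC, qEkM, qEkC} → row (3,2) (3,2) (3,2) (3,2) (3,2) (3,2)
{rWfM, rWfC, rWkM, rWkC, rEfM, rEfC, rEkM, rEkC} → row (1,3) (1,3) (1,3) (1,3) (1,3) (1,3)
That's 5 distinct rows out of 24 strategies.

5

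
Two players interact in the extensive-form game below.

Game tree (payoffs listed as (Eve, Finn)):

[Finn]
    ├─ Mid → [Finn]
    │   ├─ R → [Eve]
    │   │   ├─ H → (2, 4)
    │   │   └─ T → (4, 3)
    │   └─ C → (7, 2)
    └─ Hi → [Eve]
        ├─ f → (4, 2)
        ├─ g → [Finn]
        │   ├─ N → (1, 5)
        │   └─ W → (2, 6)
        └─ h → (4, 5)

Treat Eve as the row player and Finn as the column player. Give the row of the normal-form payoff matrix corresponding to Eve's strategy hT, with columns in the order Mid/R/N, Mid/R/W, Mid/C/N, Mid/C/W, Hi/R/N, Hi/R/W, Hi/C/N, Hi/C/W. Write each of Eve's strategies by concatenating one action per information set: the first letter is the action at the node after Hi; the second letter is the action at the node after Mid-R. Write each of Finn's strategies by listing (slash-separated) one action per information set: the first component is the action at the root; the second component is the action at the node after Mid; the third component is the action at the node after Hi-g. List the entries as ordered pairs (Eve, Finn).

(4,3) (4,3) (7,2) (7,2) (4,5) (4,5) (4,5) (4,5)

vs Mid/R/N: Finn plays Mid → Finn plays R at [Mid] → Eve plays T at [Mid-R] → (4, 3)
vs Mid/R/W: Finn plays Mid → Finn plays R at [Mid] → Eve plays T at [Mid-R] → (4, 3)
vs Mid/C/N: Finn plays Mid → Finn plays C at [Mid] → (7, 2)
vs Mid/C/W: Finn plays Mid → Finn plays C at [Mid] → (7, 2)
vs Hi/R/N: Finn plays Hi → Eve plays h at [Hi] → (4, 5)
vs Hi/R/W: Finn plays Hi → Eve plays h at [Hi] → (4, 5)
vs Hi/C/N: Finn plays Hi → Eve plays h at [Hi] → (4, 5)
vs Hi/C/W: Finn plays Hi → Eve plays h at [Hi] → (4, 5)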